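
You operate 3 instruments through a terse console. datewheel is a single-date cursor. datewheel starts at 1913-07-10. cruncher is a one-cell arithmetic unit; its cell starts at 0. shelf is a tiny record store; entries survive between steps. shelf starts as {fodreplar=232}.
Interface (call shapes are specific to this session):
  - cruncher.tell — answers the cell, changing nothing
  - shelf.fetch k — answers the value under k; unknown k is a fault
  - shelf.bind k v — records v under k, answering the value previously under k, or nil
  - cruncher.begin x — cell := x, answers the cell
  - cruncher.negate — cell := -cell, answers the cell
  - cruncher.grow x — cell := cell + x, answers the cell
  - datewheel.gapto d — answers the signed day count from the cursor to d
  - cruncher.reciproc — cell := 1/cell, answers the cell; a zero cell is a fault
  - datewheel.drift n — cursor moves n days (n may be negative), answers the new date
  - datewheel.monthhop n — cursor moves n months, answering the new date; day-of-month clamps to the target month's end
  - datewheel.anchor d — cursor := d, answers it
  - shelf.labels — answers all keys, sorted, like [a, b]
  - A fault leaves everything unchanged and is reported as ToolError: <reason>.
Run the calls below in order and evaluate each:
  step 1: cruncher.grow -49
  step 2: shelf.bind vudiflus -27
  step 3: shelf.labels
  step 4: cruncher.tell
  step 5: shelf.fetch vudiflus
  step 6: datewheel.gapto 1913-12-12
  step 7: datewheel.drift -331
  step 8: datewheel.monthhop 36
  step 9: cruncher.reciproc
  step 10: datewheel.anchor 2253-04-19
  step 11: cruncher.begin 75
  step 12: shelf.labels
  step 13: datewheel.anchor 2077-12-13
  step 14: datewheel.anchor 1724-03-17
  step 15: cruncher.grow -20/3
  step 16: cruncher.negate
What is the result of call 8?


;; 1. cruncher.grow(x→-49) == -49
;; 2. shelf.bind(k→vudiflus, v→-27) == nil
;; 3. shelf.labels() == [fodreplar, vudiflus]
;; 4. cruncher.tell() == -49
;; 5. shelf.fetch(k→vudiflus) == -27
;; 6. datewheel.gapto(d→1913-12-12) == 155
;; 7. datewheel.drift(n→-331) == 1912-08-13
;; 8. datewheel.monthhop(n→36) == 1915-08-13
;; 9. cruncher.reciproc() == -1/49
;; 10. datewheel.anchor(d→2253-04-19) == 2253-04-19
;; 11. cruncher.begin(x→75) == 75
;; 12. shelf.labels() == [fodreplar, vudiflus]
;; 13. datewheel.anchor(d→2077-12-13) == 2077-12-13
;; 14. datewheel.anchor(d→1724-03-17) == 1724-03-17
;; 15. cruncher.grow(x→-20/3) == 205/3
;; 16. cruncher.negate() == -205/3

Answer: 1915-08-13


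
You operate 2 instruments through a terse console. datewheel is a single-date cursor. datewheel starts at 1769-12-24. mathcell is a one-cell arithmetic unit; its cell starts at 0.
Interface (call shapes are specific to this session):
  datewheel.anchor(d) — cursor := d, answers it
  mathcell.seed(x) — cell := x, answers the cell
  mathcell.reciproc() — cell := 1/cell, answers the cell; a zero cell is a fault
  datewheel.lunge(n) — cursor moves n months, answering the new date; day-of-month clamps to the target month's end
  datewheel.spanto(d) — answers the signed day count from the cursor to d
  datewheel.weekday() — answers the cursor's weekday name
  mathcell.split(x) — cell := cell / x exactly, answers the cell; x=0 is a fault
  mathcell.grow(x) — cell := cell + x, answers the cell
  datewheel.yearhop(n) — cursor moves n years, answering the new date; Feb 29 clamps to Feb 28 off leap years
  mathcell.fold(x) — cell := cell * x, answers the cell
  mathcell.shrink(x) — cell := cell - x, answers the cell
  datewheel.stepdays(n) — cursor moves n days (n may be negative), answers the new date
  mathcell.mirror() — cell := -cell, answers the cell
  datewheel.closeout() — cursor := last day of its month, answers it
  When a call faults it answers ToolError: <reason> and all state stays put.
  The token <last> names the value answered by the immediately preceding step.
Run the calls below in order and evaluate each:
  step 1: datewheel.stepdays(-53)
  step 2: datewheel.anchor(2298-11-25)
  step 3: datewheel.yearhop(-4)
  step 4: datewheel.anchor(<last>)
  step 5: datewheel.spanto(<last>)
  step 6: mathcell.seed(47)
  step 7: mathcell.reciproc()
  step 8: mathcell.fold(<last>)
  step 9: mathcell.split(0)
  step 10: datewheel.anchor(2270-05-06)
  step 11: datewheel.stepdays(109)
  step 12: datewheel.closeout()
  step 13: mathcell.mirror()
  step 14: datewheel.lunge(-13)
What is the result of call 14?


% stepdays n=-53
= 1769-11-01
% anchor d=2298-11-25
= 2298-11-25
% yearhop n=-4
= 2294-11-25
% anchor d=<last>
= 2294-11-25
% spanto d=<last>
= 0
% seed x=47
= 47
% reciproc
= 1/47
% fold x=<last>
= 1/2209
% split x=0
= ToolError: division by zero
% anchor d=2270-05-06
= 2270-05-06
% stepdays n=109
= 2270-08-23
% closeout
= 2270-08-31
% mirror
= -1/2209
% lunge n=-13
= 2269-07-31

Answer: 2269-07-31


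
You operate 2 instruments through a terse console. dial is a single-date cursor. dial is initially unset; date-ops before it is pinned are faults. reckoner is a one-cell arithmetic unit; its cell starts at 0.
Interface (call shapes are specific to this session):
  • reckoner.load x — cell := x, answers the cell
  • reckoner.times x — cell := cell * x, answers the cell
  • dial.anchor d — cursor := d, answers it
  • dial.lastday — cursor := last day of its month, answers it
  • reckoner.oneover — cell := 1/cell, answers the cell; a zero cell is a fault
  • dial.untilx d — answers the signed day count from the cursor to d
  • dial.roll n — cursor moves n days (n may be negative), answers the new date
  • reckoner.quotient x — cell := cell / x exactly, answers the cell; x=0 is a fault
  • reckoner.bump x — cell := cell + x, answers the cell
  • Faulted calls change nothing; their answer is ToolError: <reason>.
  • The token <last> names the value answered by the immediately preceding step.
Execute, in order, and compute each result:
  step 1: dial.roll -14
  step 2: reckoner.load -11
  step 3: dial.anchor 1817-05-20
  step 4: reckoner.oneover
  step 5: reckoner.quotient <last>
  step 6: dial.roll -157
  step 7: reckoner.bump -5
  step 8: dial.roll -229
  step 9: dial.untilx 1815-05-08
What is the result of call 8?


Do: dial.roll[n: -14]
See: ToolError: no date set
Do: reckoner.load[x: -11]
See: -11
Do: dial.anchor[d: 1817-05-20]
See: 1817-05-20
Do: reckoner.oneover[]
See: -1/11
Do: reckoner.quotient[x: <last>]
See: 1
Do: dial.roll[n: -157]
See: 1816-12-14
Do: reckoner.bump[x: -5]
See: -4
Do: dial.roll[n: -229]
See: 1816-04-29
Do: dial.untilx[d: 1815-05-08]
See: -357

Answer: 1816-04-29


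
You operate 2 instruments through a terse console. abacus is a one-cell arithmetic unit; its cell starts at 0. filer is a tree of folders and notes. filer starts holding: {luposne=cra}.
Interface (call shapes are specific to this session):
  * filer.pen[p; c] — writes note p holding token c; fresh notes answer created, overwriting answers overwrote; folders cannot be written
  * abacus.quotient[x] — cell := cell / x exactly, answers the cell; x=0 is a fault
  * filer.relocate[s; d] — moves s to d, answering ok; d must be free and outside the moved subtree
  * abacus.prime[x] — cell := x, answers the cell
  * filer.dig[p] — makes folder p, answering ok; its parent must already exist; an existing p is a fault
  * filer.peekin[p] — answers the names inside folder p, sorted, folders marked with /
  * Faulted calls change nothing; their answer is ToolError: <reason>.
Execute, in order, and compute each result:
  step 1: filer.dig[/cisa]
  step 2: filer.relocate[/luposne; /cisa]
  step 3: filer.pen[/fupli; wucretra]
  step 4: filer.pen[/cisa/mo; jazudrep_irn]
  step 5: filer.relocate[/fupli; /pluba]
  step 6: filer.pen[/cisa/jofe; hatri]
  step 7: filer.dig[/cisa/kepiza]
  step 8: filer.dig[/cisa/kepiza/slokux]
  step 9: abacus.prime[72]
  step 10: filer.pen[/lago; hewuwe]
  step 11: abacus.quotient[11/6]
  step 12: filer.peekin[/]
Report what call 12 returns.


CALL filer.dig[p=/cisa]
RET  ok
CALL filer.relocate[s=/luposne; d=/cisa]
RET  ToolError: exists
CALL filer.pen[p=/fupli; c=wucretra]
RET  created
CALL filer.pen[p=/cisa/mo; c=jazudrep_irn]
RET  created
CALL filer.relocate[s=/fupli; d=/pluba]
RET  ok
CALL filer.pen[p=/cisa/jofe; c=hatri]
RET  created
CALL filer.dig[p=/cisa/kepiza]
RET  ok
CALL filer.dig[p=/cisa/kepiza/slokux]
RET  ok
CALL abacus.prime[x=72]
RET  72
CALL filer.pen[p=/lago; c=hewuwe]
RET  created
CALL abacus.quotient[x=11/6]
RET  432/11
CALL filer.peekin[p=/]
RET  [cisa/, lago, luposne, pluba]

Answer: [cisa/, lago, luposne, pluba]


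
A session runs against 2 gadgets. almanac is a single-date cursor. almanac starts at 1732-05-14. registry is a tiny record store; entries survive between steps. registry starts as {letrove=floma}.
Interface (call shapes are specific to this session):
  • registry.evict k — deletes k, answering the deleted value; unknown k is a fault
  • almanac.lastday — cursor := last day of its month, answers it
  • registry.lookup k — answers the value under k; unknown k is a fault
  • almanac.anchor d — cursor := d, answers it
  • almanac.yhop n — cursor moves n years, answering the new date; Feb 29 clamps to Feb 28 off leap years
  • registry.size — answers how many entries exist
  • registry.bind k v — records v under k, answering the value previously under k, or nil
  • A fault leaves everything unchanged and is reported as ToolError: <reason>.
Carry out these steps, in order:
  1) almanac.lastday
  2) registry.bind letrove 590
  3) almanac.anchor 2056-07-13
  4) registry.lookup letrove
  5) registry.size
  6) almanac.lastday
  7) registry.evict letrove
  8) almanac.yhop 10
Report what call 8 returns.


==> almanac.lastday()
<== 1732-05-31
==> registry.bind(k='letrove', v='590')
<== floma
==> almanac.anchor(d='2056-07-13')
<== 2056-07-13
==> registry.lookup(k='letrove')
<== 590
==> registry.size()
<== 1
==> almanac.lastday()
<== 2056-07-31
==> registry.evict(k='letrove')
<== 590
==> almanac.yhop(n='10')
<== 2066-07-31

Answer: 2066-07-31


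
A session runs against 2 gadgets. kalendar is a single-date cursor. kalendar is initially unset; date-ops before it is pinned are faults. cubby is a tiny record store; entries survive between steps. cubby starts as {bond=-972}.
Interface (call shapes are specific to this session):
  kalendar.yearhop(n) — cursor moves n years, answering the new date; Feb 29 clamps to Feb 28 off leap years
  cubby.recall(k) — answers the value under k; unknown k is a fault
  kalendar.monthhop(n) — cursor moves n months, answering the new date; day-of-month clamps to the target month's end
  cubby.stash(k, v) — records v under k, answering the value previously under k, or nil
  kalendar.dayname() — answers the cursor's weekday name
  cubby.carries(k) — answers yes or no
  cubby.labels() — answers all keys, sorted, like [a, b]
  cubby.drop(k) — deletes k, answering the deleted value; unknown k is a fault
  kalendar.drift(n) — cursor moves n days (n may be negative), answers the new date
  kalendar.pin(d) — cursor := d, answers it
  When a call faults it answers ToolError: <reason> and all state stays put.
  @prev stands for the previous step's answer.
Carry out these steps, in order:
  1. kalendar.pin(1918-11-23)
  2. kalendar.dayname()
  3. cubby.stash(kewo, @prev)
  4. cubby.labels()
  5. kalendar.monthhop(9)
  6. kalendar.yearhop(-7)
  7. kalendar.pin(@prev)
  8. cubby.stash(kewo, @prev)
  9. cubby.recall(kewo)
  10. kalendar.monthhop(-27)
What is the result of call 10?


Answer: 1910-05-23

Derivation:
// 1. kalendar.pin(1918-11-23) : 1918-11-23
// 2. kalendar.dayname() : Saturday
// 3. cubby.stash(kewo, @prev) : nil
// 4. cubby.labels() : [bond, kewo]
// 5. kalendar.monthhop(9) : 1919-08-23
// 6. kalendar.yearhop(-7) : 1912-08-23
// 7. kalendar.pin(@prev) : 1912-08-23
// 8. cubby.stash(kewo, @prev) : Saturday
// 9. cubby.recall(kewo) : 1912-08-23
// 10. kalendar.monthhop(-27) : 1910-05-23


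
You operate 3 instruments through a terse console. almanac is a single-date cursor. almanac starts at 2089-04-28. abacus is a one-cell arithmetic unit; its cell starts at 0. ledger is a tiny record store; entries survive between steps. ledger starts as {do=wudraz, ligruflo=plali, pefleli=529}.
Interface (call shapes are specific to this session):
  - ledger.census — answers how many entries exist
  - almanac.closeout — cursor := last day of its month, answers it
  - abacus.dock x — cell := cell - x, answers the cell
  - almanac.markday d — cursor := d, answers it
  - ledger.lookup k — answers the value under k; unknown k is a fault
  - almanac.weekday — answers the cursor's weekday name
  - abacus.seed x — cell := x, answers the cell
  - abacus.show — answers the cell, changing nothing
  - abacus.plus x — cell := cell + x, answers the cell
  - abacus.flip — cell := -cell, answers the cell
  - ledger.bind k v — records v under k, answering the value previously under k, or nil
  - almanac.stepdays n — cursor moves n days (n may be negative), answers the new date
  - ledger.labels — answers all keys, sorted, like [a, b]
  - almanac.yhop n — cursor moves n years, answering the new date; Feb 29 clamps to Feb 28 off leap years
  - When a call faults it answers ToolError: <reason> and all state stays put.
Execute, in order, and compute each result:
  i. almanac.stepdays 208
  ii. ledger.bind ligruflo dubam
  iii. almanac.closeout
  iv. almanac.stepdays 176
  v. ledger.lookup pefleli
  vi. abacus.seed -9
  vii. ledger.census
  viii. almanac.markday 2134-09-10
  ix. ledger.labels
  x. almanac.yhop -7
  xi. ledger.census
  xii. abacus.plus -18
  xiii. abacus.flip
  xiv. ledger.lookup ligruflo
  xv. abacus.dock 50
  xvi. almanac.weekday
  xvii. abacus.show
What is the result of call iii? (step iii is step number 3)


>>> almanac.stepdays 208
:: 2089-11-22
>>> ledger.bind ligruflo dubam
:: plali
>>> almanac.closeout
:: 2089-11-30
>>> almanac.stepdays 176
:: 2090-05-25
>>> ledger.lookup pefleli
:: 529
>>> abacus.seed -9
:: -9
>>> ledger.census
:: 3
>>> almanac.markday 2134-09-10
:: 2134-09-10
>>> ledger.labels
:: [do, ligruflo, pefleli]
>>> almanac.yhop -7
:: 2127-09-10
>>> ledger.census
:: 3
>>> abacus.plus -18
:: -27
>>> abacus.flip
:: 27
>>> ledger.lookup ligruflo
:: dubam
>>> abacus.dock 50
:: -23
>>> almanac.weekday
:: Wednesday
>>> abacus.show
:: -23

Answer: 2089-11-30


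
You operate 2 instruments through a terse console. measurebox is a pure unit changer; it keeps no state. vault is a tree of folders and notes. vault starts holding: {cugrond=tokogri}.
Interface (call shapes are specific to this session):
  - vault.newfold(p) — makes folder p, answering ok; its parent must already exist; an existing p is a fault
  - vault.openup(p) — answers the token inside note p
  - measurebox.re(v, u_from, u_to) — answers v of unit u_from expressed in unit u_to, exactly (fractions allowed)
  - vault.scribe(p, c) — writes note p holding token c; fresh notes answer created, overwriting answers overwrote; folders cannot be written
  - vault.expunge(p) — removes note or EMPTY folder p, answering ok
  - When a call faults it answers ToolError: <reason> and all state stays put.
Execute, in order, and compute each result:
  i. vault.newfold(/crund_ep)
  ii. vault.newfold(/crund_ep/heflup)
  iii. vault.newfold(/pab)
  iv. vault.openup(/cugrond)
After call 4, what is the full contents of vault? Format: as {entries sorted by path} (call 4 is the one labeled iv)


Act: vault.newfold[p: /crund_ep]
Obs: ok
Act: vault.newfold[p: /crund_ep/heflup]
Obs: ok
Act: vault.newfold[p: /pab]
Obs: ok
Act: vault.openup[p: /cugrond]
Obs: tokogri

Answer: {crund_ep/, crund_ep/heflup/, cugrond=tokogri, pab/}


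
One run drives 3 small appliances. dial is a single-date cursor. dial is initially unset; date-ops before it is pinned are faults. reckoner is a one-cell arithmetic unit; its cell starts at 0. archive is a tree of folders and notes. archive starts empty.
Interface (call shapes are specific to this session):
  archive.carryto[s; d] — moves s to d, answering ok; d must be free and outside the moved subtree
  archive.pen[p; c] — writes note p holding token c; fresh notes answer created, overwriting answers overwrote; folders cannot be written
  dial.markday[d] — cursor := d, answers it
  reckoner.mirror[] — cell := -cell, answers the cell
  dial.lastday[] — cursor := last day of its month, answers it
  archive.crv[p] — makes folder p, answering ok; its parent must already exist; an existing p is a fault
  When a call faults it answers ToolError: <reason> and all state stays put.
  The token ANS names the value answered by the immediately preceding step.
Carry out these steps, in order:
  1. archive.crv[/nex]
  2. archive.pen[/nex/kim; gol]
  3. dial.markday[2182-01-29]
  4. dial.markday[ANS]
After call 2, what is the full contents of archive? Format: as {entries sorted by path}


Answer: {nex/, nex/kim=gol}

Derivation:
→ crv(p='/nex')
← ok
→ pen(p='/nex/kim', c='gol')
← created
→ markday(d='2182-01-29')
← 2182-01-29
→ markday(d='ANS')
← 2182-01-29


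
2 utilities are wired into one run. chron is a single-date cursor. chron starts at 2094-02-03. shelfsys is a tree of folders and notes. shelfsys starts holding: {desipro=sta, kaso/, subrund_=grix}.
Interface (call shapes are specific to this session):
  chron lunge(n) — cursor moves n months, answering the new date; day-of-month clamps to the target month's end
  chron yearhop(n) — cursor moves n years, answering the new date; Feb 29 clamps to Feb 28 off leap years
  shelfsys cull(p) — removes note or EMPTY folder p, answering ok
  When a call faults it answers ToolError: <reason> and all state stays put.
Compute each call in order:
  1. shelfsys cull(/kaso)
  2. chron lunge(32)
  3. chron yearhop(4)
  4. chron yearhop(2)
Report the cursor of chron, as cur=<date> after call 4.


Answer: cur=2102-10-03

Derivation:
-- 1. shelfsys cull(/kaso) => ok
-- 2. chron lunge(32) => 2096-10-03
-- 3. chron yearhop(4) => 2100-10-03
-- 4. chron yearhop(2) => 2102-10-03


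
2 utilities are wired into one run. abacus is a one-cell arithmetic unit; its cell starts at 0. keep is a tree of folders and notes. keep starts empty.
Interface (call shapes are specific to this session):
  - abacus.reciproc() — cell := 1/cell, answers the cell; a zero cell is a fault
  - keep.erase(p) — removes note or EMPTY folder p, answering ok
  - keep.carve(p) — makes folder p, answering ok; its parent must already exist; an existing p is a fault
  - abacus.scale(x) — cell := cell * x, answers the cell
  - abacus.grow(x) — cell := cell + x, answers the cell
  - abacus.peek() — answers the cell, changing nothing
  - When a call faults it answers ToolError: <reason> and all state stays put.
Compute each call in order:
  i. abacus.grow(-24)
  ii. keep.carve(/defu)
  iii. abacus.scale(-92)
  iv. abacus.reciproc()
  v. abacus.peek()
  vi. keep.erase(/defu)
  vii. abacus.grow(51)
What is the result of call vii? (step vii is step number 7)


·→ abacus.grow(x=-24)
·← -24
·→ keep.carve(p=/defu)
·← ok
·→ abacus.scale(x=-92)
·← 2208
·→ abacus.reciproc()
·← 1/2208
·→ abacus.peek()
·← 1/2208
·→ keep.erase(p=/defu)
·← ok
·→ abacus.grow(x=51)
·← 112609/2208

Answer: 112609/2208


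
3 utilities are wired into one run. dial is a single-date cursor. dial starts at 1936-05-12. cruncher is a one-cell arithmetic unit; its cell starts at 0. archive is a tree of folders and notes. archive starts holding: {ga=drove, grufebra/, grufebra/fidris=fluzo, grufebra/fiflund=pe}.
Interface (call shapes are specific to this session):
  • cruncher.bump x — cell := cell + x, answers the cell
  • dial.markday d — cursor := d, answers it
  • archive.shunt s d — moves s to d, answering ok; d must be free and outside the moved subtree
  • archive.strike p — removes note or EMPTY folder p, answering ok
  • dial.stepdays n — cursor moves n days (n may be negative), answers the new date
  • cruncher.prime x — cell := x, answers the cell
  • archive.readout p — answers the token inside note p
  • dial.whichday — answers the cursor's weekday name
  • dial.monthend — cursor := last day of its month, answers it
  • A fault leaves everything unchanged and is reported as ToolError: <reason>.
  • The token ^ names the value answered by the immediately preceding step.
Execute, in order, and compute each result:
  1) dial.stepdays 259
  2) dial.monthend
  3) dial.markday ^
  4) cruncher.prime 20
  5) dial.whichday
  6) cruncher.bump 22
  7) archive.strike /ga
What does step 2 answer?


% dial.stepdays(n→259) ~> 1937-01-26
% dial.monthend() ~> 1937-01-31
% dial.markday(d→^) ~> 1937-01-31
% cruncher.prime(x→20) ~> 20
% dial.whichday() ~> Sunday
% cruncher.bump(x→22) ~> 42
% archive.strike(p→/ga) ~> ok

Answer: 1937-01-31


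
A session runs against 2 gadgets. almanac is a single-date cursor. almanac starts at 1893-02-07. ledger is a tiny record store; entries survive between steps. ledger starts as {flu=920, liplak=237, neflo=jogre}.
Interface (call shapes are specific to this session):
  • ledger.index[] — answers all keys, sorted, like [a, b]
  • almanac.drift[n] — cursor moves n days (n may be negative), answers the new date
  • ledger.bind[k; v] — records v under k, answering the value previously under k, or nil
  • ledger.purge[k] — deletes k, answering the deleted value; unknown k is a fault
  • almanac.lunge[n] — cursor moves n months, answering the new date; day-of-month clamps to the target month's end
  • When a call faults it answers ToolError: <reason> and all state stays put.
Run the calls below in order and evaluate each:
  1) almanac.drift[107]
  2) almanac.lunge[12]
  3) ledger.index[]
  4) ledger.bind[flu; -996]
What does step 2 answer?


Answer: 1894-05-25

Derivation:
# almanac.drift(107) ~> 1893-05-25
# almanac.lunge(12) ~> 1894-05-25
# ledger.index() ~> [flu, liplak, neflo]
# ledger.bind(flu, -996) ~> 920


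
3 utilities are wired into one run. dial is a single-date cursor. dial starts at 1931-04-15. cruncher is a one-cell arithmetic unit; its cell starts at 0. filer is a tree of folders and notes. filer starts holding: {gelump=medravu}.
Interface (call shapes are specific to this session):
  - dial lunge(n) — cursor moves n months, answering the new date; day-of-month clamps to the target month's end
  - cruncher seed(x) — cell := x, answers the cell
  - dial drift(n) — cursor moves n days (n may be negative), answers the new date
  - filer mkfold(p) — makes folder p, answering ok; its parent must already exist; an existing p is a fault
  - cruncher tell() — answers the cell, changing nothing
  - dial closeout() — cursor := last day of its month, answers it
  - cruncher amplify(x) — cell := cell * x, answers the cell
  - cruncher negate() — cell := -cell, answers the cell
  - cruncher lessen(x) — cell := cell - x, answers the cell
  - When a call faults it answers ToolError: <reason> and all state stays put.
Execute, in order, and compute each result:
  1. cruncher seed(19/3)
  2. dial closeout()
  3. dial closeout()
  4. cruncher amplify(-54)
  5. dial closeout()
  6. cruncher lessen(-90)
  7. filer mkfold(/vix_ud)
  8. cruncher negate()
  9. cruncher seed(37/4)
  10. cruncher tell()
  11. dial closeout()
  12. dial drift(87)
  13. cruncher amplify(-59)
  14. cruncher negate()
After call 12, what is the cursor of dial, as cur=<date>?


Answer: cur=1931-07-26

Derivation:
% cruncher seed(x=19/3) ~> 19/3
% dial closeout() ~> 1931-04-30
% dial closeout() ~> 1931-04-30
% cruncher amplify(x=-54) ~> -342
% dial closeout() ~> 1931-04-30
% cruncher lessen(x=-90) ~> -252
% filer mkfold(p=/vix_ud) ~> ok
% cruncher negate() ~> 252
% cruncher seed(x=37/4) ~> 37/4
% cruncher tell() ~> 37/4
% dial closeout() ~> 1931-04-30
% dial drift(n=87) ~> 1931-07-26
% cruncher amplify(x=-59) ~> -2183/4
% cruncher negate() ~> 2183/4


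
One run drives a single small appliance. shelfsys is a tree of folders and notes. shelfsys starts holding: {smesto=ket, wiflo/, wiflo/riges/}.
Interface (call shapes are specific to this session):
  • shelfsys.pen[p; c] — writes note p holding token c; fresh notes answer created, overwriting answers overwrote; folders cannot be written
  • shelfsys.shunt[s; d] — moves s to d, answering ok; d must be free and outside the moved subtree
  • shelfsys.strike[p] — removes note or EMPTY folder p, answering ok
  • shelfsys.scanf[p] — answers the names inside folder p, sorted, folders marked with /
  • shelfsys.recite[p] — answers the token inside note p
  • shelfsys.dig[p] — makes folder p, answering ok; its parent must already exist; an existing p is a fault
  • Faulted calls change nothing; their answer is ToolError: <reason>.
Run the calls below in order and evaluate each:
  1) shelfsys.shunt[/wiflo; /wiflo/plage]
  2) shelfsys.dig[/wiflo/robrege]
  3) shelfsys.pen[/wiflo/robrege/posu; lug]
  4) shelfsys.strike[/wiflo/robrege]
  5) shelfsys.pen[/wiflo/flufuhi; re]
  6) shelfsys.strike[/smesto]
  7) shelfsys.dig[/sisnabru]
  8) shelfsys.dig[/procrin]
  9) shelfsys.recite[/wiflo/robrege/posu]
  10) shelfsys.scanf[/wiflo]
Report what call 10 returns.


·→ shelfsys.shunt(/wiflo, /wiflo/plage)
·← ToolError: into itself
·→ shelfsys.dig(/wiflo/robrege)
·← ok
·→ shelfsys.pen(/wiflo/robrege/posu, lug)
·← created
·→ shelfsys.strike(/wiflo/robrege)
·← ToolError: not empty
·→ shelfsys.pen(/wiflo/flufuhi, re)
·← created
·→ shelfsys.strike(/smesto)
·← ok
·→ shelfsys.dig(/sisnabru)
·← ok
·→ shelfsys.dig(/procrin)
·← ok
·→ shelfsys.recite(/wiflo/robrege/posu)
·← lug
·→ shelfsys.scanf(/wiflo)
·← [flufuhi, riges/, robrege/]

Answer: [flufuhi, riges/, robrege/]


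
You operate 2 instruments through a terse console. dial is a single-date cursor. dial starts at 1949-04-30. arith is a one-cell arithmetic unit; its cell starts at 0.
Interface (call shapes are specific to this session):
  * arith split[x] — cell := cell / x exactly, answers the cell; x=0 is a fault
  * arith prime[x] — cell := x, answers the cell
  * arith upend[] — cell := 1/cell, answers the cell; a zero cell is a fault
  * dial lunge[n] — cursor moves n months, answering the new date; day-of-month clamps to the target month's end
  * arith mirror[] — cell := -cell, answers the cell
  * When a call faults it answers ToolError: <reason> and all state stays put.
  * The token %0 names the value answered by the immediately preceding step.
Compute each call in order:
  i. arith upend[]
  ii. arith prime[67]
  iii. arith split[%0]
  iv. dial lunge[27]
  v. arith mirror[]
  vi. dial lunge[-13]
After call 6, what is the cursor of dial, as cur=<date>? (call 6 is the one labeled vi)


-- arith upend() => ToolError: reciprocal of zero
-- arith prime(x→67) => 67
-- arith split(x→%0) => 1
-- dial lunge(n→27) => 1951-07-30
-- arith mirror() => -1
-- dial lunge(n→-13) => 1950-06-30

Answer: cur=1950-06-30


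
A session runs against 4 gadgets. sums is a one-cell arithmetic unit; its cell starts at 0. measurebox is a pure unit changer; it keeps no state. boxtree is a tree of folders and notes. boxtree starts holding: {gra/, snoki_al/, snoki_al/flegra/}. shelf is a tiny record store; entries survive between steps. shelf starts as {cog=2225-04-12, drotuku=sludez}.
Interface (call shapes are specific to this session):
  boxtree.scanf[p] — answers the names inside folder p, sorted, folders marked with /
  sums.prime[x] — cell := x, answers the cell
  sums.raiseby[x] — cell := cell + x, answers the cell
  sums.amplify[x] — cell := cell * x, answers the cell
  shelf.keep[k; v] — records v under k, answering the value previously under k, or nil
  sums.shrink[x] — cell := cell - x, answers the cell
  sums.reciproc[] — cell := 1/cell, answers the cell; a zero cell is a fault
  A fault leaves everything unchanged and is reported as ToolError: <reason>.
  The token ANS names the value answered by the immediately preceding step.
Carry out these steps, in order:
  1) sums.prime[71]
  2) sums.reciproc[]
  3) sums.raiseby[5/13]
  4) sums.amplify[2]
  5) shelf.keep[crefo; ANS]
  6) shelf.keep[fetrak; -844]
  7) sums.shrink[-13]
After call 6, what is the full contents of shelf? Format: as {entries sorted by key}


Act: prime[71]
Obs: 71
Act: reciproc[]
Obs: 1/71
Act: raiseby[5/13]
Obs: 368/923
Act: amplify[2]
Obs: 736/923
Act: keep[crefo; ANS]
Obs: nil
Act: keep[fetrak; -844]
Obs: nil
Act: shrink[-13]
Obs: 12735/923

Answer: {cog=2225-04-12, crefo=736/923, drotuku=sludez, fetrak=-844}


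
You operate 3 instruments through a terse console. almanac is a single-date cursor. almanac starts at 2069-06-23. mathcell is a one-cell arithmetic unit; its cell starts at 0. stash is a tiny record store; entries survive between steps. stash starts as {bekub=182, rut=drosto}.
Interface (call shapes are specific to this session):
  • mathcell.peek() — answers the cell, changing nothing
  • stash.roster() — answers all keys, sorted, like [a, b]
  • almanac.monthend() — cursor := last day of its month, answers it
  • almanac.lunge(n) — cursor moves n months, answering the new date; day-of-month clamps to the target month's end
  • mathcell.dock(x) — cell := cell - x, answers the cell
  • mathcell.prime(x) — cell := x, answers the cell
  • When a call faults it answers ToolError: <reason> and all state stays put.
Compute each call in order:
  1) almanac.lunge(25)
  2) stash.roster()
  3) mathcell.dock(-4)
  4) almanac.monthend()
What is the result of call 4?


-- almanac.lunge(n: 25) => 2071-07-23
-- stash.roster() => [bekub, rut]
-- mathcell.dock(x: -4) => 4
-- almanac.monthend() => 2071-07-31

Answer: 2071-07-31


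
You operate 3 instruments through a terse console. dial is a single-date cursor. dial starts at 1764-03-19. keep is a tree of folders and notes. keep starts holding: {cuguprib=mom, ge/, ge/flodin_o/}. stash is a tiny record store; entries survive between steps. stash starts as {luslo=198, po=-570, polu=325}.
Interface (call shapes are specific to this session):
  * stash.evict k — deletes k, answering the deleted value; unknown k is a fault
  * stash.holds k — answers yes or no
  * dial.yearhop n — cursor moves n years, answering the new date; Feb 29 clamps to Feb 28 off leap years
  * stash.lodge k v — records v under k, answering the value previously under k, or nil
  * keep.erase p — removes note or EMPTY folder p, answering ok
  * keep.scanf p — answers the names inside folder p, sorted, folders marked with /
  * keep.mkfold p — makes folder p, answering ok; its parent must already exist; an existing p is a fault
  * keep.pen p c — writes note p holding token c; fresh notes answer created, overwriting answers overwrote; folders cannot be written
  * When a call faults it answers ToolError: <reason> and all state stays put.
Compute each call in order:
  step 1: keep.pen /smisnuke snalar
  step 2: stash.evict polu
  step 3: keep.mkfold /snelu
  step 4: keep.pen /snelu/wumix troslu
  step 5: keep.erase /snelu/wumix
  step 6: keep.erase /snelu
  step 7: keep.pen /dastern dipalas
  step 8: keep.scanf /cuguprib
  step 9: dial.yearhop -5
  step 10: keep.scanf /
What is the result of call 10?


Next I call keep.pen with p→/smisnuke, c→snalar: created.
Calling stash.evict with k→polu, and get 325.
Next I call keep.mkfold with p→/snelu, yielding ok.
I invoke keep.pen with p→/snelu/wumix, c→troslu, → created.
Using keep.erase with p→/snelu/wumix, → ok.
I invoke keep.erase with p→/snelu, giving ok.
Next I call keep.pen with p→/dastern, c→dipalas, and see created.
I call keep.scanf with p→/cuguprib, yielding ToolError: not a directory.
Invoking dial.yearhop with n→-5, and see 1759-03-19.
I run keep.scanf with p→/: [cuguprib, dastern, ge/, smisnuke].

Answer: [cuguprib, dastern, ge/, smisnuke]


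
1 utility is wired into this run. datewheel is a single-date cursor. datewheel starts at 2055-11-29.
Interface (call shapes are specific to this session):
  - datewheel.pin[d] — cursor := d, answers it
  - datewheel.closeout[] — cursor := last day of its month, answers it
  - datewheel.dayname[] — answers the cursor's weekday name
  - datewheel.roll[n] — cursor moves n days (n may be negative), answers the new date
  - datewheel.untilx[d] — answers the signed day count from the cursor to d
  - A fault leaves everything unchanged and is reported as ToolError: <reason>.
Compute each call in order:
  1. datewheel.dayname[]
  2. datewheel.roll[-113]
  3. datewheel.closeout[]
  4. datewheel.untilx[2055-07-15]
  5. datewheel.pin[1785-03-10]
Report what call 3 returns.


Using datewheel.dayname(), → Monday.
Calling datewheel.roll(n='-113'), and get 2055-08-08.
I invoke datewheel.closeout(): 2055-08-31.
Then datewheel.untilx(d='2055-07-15'), and get -47.
Calling datewheel.pin(d='1785-03-10'), which returns 1785-03-10.

Answer: 2055-08-31


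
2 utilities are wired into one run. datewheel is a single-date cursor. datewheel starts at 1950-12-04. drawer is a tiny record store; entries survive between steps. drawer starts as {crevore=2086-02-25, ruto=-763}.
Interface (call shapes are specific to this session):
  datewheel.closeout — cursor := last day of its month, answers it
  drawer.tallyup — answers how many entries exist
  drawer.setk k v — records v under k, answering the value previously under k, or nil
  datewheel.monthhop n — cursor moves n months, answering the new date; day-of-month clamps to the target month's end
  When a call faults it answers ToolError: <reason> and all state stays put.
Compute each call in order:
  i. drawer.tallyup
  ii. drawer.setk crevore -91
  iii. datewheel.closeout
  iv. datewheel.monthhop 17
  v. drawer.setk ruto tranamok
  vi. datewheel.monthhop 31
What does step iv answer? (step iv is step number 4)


→ drawer.tallyup()
← 2
→ drawer.setk(k='crevore', v='-91')
← 2086-02-25
→ datewheel.closeout()
← 1950-12-31
→ datewheel.monthhop(n='17')
← 1952-05-31
→ drawer.setk(k='ruto', v='tranamok')
← -763
→ datewheel.monthhop(n='31')
← 1954-12-31

Answer: 1952-05-31


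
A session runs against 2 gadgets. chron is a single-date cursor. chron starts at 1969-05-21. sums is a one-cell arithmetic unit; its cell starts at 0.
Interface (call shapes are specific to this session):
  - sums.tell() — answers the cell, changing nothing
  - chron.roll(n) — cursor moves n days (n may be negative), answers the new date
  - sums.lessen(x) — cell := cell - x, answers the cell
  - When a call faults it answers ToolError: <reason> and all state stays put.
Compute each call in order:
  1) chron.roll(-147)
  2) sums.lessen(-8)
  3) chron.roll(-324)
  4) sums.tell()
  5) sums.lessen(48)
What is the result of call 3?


CALL roll[n→-147]
RET  1968-12-25
CALL lessen[x→-8]
RET  8
CALL roll[n→-324]
RET  1968-02-05
CALL tell[]
RET  8
CALL lessen[x→48]
RET  -40

Answer: 1968-02-05


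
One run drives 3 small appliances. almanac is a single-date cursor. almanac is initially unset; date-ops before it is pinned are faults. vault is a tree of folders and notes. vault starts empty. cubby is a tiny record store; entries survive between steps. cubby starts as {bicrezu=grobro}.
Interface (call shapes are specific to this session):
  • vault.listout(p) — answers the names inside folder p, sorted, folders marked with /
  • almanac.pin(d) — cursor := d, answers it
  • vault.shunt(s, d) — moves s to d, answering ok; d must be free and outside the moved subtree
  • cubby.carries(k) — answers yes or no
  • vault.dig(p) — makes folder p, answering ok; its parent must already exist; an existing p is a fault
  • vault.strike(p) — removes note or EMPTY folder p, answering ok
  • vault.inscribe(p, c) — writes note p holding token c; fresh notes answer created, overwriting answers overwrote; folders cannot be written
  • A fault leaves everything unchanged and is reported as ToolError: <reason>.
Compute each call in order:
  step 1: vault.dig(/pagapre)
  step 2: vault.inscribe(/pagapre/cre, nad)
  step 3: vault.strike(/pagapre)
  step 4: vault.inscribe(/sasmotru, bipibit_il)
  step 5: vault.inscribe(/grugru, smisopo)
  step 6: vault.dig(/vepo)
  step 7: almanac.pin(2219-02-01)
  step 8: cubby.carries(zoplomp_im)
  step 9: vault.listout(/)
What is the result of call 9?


Answer: [grugru, pagapre/, sasmotru, vepo/]

Derivation:
# dig(p: /pagapre) -> ok
# inscribe(p: /pagapre/cre, c: nad) -> created
# strike(p: /pagapre) -> ToolError: not empty
# inscribe(p: /sasmotru, c: bipibit_il) -> created
# inscribe(p: /grugru, c: smisopo) -> created
# dig(p: /vepo) -> ok
# pin(d: 2219-02-01) -> 2219-02-01
# carries(k: zoplomp_im) -> no
# listout(p: /) -> [grugru, pagapre/, sasmotru, vepo/]


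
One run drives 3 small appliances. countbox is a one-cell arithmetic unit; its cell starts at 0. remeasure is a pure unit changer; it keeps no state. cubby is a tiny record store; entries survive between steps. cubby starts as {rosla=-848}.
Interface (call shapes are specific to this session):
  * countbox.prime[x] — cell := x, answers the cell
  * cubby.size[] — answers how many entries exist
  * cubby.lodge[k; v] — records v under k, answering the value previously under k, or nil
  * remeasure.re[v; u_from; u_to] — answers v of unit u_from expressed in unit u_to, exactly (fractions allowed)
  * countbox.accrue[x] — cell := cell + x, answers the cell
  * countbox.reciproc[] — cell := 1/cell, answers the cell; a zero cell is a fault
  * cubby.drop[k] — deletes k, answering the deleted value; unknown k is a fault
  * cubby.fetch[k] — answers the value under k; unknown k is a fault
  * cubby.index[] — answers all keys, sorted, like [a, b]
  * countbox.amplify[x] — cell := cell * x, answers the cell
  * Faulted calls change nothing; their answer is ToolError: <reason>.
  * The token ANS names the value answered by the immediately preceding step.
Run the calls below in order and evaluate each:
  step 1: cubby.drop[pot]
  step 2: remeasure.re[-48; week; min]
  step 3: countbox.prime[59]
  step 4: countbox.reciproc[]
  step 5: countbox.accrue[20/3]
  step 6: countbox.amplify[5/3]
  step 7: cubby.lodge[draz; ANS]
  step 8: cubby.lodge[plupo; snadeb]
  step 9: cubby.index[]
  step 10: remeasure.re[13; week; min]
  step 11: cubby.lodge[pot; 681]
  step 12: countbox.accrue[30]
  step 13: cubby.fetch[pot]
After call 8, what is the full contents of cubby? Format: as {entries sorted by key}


I try cubby.drop with pot, giving ToolError: no such key pot.
Using remeasure.re with -48, week, min, and observe -483840.
Now I run countbox.prime with 59, and get 59.
Now I run countbox.reciproc(), yielding 1/59.
I run countbox.accrue with 20/3, — result: 1183/177.
I call countbox.amplify with 5/3: 5915/531.
I call cubby.lodge with draz, ANS, and get nil.
I use cubby.lodge with plupo, snadeb, and observe nil.
Invoking cubby.index(), → [draz, plupo, rosla].
Calling remeasure.re with 13, week, min, yielding 131040.
Invoking cubby.lodge with pot, 681, → nil.
Then countbox.accrue with 30, and observe 21845/531.
I try cubby.fetch with pot, → 681.

Answer: {draz=5915/531, plupo=snadeb, rosla=-848}


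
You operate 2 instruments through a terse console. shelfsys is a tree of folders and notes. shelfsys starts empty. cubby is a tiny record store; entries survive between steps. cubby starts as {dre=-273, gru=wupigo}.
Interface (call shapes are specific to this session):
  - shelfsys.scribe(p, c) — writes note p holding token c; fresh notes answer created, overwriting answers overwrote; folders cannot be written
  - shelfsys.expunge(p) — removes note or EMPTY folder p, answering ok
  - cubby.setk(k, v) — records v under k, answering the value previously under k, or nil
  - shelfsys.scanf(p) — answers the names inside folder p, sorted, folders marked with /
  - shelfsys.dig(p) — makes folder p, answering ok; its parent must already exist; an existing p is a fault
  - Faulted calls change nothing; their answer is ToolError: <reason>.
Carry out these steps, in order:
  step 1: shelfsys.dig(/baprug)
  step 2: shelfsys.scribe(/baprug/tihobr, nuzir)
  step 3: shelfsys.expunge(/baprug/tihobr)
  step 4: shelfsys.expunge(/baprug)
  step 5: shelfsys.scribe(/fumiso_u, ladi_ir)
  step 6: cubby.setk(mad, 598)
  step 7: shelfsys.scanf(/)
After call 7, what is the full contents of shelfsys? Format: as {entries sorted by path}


Answer: {fumiso_u=ladi_ir}

Derivation:
% dig(p: /baprug) ~> ok
% scribe(p: /baprug/tihobr, c: nuzir) ~> created
% expunge(p: /baprug/tihobr) ~> ok
% expunge(p: /baprug) ~> ok
% scribe(p: /fumiso_u, c: ladi_ir) ~> created
% setk(k: mad, v: 598) ~> nil
% scanf(p: /) ~> [fumiso_u]
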